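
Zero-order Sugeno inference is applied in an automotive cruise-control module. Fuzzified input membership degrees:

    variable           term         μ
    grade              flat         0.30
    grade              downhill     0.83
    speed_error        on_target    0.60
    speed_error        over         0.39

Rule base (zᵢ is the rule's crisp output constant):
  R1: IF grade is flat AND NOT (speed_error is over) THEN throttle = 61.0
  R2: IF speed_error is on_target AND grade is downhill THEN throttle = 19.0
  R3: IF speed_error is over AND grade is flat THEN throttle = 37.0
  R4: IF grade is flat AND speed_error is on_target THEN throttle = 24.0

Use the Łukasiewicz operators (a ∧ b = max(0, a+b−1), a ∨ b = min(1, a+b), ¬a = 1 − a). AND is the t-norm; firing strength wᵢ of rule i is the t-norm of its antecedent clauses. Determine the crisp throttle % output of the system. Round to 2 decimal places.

19.00

R1 (z=61.0): flat=0.30, ¬over=1−0.39=0.61; AND[max(0, a+b−1)] → w = 0.00
R2 (z=19.0): on_target=0.60, downhill=0.83; AND[max(0, a+b−1)] → w = 0.43
R3 (z=37.0): over=0.39, flat=0.30; AND[max(0, a+b−1)] → w = 0.00
R4 (z=24.0): flat=0.30, on_target=0.60; AND[max(0, a+b−1)] → w = 0.00
Weighted average = (0.00·61.0 + 0.43·19.0 + 0.00·37.0 + 0.00·24.0) / (0.00 + 0.43 + 0.00 + 0.00)
  = 8.1700 / 0.4300 = 19.00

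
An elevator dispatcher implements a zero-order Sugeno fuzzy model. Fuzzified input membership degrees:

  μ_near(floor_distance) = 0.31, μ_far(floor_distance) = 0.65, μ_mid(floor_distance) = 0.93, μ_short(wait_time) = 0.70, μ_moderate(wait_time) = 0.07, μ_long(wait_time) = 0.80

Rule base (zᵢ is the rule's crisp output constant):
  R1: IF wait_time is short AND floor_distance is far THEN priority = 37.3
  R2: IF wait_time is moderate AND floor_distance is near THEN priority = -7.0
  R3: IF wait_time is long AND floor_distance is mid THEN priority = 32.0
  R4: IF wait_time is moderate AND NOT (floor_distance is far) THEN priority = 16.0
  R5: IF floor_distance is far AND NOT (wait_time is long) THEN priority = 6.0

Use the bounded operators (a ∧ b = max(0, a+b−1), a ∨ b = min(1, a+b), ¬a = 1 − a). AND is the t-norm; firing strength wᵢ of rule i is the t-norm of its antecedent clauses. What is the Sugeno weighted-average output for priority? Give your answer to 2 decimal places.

R1 (z=37.3): short=0.70, far=0.65; AND[max(0, a+b−1)] → w = 0.35
R2 (z=-7.0): moderate=0.07, near=0.31; AND[max(0, a+b−1)] → w = 0.00
R3 (z=32.0): long=0.80, mid=0.93; AND[max(0, a+b−1)] → w = 0.73
R4 (z=16.0): moderate=0.07, ¬far=1−0.65=0.35; AND[max(0, a+b−1)] → w = 0.00
R5 (z=6.0): far=0.65, ¬long=1−0.80=0.20; AND[max(0, a+b−1)] → w = 0.00
Weighted average = (0.35·37.3 + 0.00·-7.0 + 0.73·32.0 + 0.00·16.0 + 0.00·6.0) / (0.35 + 0.00 + 0.73 + 0.00 + 0.00)
  = 36.4150 / 1.0800 = 33.72

33.72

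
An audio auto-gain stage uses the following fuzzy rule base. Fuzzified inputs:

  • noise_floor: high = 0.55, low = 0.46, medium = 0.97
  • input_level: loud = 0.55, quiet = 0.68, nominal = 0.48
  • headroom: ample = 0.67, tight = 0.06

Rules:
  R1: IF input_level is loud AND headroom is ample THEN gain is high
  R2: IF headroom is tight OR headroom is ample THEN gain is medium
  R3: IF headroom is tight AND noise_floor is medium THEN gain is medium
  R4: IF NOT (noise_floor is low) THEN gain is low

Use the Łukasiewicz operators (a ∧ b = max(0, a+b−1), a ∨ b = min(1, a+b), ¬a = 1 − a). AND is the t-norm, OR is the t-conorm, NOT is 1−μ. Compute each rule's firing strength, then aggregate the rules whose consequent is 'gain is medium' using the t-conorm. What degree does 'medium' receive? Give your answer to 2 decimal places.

0.76

R1: loud=0.55, ample=0.67; AND[max(0, a+b−1)] → w = 0.22
R2: tight=0.06, ample=0.67; OR[min(1, a+b)] → w = 0.73
R3: tight=0.06, medium=0.97; AND[max(0, a+b−1)] → w = 0.03
R4: ¬low=1−0.46=0.54 → w = 0.54
Rules with consequent 'medium': {R2, R3} → strengths 0.73, 0.03
Aggregate via t-conorm [min(1, a+b)]: 0.76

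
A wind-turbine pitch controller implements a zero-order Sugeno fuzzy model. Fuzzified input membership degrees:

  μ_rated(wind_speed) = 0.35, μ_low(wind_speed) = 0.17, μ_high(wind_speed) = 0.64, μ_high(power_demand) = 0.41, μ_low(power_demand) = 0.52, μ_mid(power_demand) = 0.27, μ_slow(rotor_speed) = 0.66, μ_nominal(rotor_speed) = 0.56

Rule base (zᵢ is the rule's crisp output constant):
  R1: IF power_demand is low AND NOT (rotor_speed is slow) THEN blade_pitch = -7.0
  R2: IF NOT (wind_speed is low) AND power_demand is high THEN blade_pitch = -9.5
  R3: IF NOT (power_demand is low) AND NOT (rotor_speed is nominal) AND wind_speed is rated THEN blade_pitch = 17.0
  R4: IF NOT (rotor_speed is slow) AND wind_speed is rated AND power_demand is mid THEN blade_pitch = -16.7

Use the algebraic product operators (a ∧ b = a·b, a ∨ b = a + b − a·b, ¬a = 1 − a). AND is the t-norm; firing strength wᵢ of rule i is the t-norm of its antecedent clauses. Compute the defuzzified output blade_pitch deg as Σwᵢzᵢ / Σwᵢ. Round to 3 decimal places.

R1 (z=-7.0): low=0.52, ¬slow=1−0.66=0.34; AND[a·b] → w = 0.1768
R2 (z=-9.5): ¬low=1−0.17=0.83, high=0.41; AND[a·b] → w = 0.3403
R3 (z=17.0): ¬low=1−0.52=0.48, ¬nominal=1−0.56=0.44, rated=0.35; AND[a·b] → w = 0.0739
R4 (z=-16.7): ¬slow=1−0.66=0.34, rated=0.35, mid=0.27; AND[a·b] → w = 0.0321
Weighted average = (0.1768·-7.0 + 0.3403·-9.5 + 0.0739·17.0 + 0.0321·-16.7) / (0.1768 + 0.3403 + 0.0739 + 0.0321)
  = -3.7504 / 0.6231 = -6.018

-6.018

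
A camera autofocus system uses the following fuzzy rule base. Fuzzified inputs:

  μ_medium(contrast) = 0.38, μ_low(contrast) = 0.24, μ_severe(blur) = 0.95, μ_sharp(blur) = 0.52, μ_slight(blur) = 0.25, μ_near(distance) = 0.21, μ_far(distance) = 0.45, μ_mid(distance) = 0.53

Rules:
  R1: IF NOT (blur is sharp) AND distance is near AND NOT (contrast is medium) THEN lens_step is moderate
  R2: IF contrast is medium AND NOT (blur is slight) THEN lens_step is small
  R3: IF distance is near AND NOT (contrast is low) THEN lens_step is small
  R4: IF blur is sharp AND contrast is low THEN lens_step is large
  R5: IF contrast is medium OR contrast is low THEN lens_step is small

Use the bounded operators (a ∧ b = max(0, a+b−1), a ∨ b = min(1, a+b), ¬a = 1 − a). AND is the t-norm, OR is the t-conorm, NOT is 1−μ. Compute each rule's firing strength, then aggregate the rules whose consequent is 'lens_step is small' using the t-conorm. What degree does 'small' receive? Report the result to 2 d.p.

0.75

R1: ¬sharp=1−0.52=0.48, near=0.21, ¬medium=1−0.38=0.62; AND[max(0, a+b−1)] → w = 0.00
R2: medium=0.38, ¬slight=1−0.25=0.75; AND[max(0, a+b−1)] → w = 0.13
R3: near=0.21, ¬low=1−0.24=0.76; AND[max(0, a+b−1)] → w = 0.00
R4: sharp=0.52, low=0.24; AND[max(0, a+b−1)] → w = 0.00
R5: medium=0.38, low=0.24; OR[min(1, a+b)] → w = 0.62
Rules with consequent 'small': {R2, R3, R5} → strengths 0.13, 0.00, 0.62
Aggregate via t-conorm [min(1, a+b)]: 0.75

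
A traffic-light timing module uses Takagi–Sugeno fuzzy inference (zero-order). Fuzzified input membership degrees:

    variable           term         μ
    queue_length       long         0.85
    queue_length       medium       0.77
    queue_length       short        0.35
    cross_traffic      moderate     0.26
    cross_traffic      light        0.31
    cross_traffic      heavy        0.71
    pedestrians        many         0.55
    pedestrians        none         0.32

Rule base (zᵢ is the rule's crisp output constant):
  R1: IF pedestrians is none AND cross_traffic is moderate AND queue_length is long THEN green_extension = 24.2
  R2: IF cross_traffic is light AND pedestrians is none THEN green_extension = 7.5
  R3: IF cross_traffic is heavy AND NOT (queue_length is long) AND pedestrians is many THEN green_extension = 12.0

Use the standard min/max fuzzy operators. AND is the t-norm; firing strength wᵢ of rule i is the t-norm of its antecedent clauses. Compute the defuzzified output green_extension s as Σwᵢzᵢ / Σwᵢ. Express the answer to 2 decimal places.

R1 (z=24.2): none=0.32, moderate=0.26, long=0.85; AND[min(a, b)] → w = 0.26
R2 (z=7.5): light=0.31, none=0.32; AND[min(a, b)] → w = 0.31
R3 (z=12.0): heavy=0.71, ¬long=1−0.85=0.15, many=0.55; AND[min(a, b)] → w = 0.15
Weighted average = (0.26·24.2 + 0.31·7.5 + 0.15·12.0) / (0.26 + 0.31 + 0.15)
  = 10.4170 / 0.7200 = 14.47

14.47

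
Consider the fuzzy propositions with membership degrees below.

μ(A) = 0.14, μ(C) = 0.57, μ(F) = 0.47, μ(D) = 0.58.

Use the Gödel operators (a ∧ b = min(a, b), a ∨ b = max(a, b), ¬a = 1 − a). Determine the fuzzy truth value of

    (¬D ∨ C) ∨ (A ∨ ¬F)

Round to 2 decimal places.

0.57

¬D = 1 − 0.58 = 0.42
¬D ∨ C = max(a, b) on (0.42, 0.57) = 0.57
¬F = 1 − 0.47 = 0.53
A ∨ ¬F = max(a, b) on (0.14, 0.53) = 0.53
(¬D ∨ C) ∨ (A ∨ ¬F) = max(a, b) on (0.57, 0.53) = 0.57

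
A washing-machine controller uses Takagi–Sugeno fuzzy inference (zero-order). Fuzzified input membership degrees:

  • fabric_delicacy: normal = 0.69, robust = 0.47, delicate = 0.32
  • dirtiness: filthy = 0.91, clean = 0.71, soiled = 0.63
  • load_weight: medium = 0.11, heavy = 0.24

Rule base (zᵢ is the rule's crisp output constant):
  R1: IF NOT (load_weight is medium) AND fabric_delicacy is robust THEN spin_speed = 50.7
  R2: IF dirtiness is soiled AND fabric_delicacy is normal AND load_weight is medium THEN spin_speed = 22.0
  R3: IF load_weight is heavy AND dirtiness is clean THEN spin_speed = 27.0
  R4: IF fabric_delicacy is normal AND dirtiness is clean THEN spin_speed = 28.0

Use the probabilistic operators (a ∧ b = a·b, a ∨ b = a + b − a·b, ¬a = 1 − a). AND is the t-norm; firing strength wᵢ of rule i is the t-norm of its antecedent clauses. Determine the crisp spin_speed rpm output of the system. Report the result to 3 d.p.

R1 (z=50.7): ¬medium=1−0.11=0.89, robust=0.47; AND[a·b] → w = 0.4183
R2 (z=22.0): soiled=0.63, normal=0.69, medium=0.11; AND[a·b] → w = 0.0478
R3 (z=27.0): heavy=0.24, clean=0.71; AND[a·b] → w = 0.1704
R4 (z=28.0): normal=0.69, clean=0.71; AND[a·b] → w = 0.4899
Weighted average = (0.4183·50.7 + 0.0478·22.0 + 0.1704·27.0 + 0.4899·28.0) / (0.4183 + 0.0478 + 0.1704 + 0.4899)
  = 40.5778 / 1.1264 = 36.024

36.024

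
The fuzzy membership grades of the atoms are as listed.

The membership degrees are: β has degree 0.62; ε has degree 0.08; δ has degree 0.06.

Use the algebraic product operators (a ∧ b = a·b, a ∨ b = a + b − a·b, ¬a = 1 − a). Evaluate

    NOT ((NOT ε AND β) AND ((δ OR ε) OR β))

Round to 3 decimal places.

0.617

NOT ε = 1 − 0.0800 = 0.9200
NOT ε AND β = a·b on (0.9200, 0.6200) = 0.5704
δ OR ε = a + b − a·b on (0.0600, 0.0800) = 0.1352
(δ OR ε) OR β = a + b − a·b on (0.1352, 0.6200) = 0.6714
(NOT ε AND β) AND ((δ OR ε) OR β) = a·b on (0.5704, 0.6714) = 0.3830
NOT ((NOT ε AND β) AND ((δ OR ε) OR β)) = 1 − 0.3830 = 0.6170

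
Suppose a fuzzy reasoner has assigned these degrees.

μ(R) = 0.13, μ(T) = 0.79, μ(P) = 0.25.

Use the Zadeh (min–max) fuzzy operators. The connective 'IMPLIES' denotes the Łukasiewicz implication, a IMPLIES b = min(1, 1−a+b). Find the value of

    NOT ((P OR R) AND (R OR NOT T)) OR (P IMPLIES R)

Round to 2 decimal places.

0.88

P OR R = max(a, b) on (0.25, 0.13) = 0.25
NOT T = 1 − 0.79 = 0.21
R OR NOT T = max(a, b) on (0.13, 0.21) = 0.21
(P OR R) AND (R OR NOT T) = min(a, b) on (0.25, 0.21) = 0.21
NOT ((P OR R) AND (R OR NOT T)) = 1 − 0.21 = 0.79
P IMPLIES R  [Łukasiewicz: min(1, 1−a+b)] with a=0.25, b=0.13 → 0.88
NOT ((P OR R) AND (R OR NOT T)) OR (P IMPLIES R) = max(a, b) on (0.79, 0.88) = 0.88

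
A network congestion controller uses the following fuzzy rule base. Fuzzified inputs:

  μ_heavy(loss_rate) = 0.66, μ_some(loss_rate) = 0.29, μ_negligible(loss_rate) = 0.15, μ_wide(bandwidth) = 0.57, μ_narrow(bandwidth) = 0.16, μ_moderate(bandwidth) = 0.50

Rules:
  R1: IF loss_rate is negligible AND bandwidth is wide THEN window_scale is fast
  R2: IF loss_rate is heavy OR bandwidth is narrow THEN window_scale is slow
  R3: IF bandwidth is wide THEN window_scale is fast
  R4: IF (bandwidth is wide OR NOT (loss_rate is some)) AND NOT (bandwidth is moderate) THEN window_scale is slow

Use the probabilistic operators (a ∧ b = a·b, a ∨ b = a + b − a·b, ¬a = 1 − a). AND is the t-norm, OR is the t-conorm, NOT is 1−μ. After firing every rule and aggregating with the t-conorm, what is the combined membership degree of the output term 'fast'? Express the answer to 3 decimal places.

R1: negligible=0.15, wide=0.57; AND[a·b] → w = 0.0855
R2: heavy=0.66, narrow=0.16; OR[a + b − a·b] → w = 0.7144
R3: wide=0.57 → w = 0.5700
R4: (wide=0.57 OR ¬some=1−0.29=0.71) = 0.8753; AND[a·b] with ¬moderate=1−0.50=0.50 → w = 0.4376
Rules with consequent 'fast': {R1, R3} → strengths 0.0855, 0.5700
Aggregate via t-conorm [a + b − a·b]: 0.6068

0.607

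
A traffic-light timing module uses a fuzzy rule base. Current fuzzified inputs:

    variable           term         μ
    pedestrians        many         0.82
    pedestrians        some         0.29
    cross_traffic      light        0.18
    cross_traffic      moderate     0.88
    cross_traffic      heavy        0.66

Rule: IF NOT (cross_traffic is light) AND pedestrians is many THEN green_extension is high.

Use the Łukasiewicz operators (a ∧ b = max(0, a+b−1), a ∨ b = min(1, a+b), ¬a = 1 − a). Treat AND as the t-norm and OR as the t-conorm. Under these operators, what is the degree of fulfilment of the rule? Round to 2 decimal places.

firing strength: ¬light=1−0.18=0.82, many=0.82; AND[max(0, a+b−1)] → w = 0.64

0.64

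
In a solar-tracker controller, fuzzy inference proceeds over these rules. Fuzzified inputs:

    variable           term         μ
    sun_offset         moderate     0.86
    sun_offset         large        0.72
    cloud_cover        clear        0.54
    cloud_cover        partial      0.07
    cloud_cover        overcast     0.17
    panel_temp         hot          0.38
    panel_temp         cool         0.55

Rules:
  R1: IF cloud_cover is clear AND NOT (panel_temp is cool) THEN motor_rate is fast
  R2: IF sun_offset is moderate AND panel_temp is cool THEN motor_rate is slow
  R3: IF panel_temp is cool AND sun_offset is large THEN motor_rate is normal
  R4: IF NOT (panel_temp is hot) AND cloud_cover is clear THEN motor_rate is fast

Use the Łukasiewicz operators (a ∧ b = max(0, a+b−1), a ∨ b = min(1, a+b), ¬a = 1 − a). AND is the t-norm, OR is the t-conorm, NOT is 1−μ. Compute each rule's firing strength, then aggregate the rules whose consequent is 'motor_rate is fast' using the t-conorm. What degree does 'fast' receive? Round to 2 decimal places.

R1: clear=0.54, ¬cool=1−0.55=0.45; AND[max(0, a+b−1)] → w = 0.00
R2: moderate=0.86, cool=0.55; AND[max(0, a+b−1)] → w = 0.41
R3: cool=0.55, large=0.72; AND[max(0, a+b−1)] → w = 0.27
R4: ¬hot=1−0.38=0.62, clear=0.54; AND[max(0, a+b−1)] → w = 0.16
Rules with consequent 'fast': {R1, R4} → strengths 0.00, 0.16
Aggregate via t-conorm [min(1, a+b)]: 0.16

0.16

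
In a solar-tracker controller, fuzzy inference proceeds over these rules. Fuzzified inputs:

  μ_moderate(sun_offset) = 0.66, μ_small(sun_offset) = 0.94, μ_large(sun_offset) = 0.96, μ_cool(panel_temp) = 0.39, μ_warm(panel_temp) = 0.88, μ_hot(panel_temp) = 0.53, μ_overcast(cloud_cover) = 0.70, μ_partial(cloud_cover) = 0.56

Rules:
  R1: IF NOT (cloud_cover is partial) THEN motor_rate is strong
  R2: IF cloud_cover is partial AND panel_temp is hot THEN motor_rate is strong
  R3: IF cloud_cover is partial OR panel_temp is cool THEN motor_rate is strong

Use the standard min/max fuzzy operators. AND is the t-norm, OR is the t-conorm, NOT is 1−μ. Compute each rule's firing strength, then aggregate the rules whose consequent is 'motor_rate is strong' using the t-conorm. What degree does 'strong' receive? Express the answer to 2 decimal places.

R1: ¬partial=1−0.56=0.44 → w = 0.44
R2: partial=0.56, hot=0.53; AND[min(a, b)] → w = 0.53
R3: partial=0.56, cool=0.39; OR[max(a, b)] → w = 0.56
Rules with consequent 'strong': {R1, R2, R3} → strengths 0.44, 0.53, 0.56
Aggregate via t-conorm [max(a, b)]: 0.56

0.56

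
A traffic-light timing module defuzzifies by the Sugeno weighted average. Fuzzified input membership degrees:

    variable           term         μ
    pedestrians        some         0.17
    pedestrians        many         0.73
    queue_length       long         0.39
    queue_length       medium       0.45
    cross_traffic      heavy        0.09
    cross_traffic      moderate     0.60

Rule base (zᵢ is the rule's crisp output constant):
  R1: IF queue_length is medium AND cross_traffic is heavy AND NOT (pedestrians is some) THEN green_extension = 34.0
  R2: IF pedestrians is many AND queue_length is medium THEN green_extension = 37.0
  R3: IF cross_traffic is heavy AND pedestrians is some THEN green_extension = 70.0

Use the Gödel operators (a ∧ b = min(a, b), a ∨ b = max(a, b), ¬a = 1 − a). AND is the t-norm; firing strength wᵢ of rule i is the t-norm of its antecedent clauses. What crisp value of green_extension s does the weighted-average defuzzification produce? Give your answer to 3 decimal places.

R1 (z=34.0): medium=0.45, heavy=0.09, ¬some=1−0.17=0.83; AND[min(a, b)] → w = 0.09
R2 (z=37.0): many=0.73, medium=0.45; AND[min(a, b)] → w = 0.45
R3 (z=70.0): heavy=0.09, some=0.17; AND[min(a, b)] → w = 0.09
Weighted average = (0.09·34.0 + 0.45·37.0 + 0.09·70.0) / (0.09 + 0.45 + 0.09)
  = 26.0100 / 0.6300 = 41.286

41.286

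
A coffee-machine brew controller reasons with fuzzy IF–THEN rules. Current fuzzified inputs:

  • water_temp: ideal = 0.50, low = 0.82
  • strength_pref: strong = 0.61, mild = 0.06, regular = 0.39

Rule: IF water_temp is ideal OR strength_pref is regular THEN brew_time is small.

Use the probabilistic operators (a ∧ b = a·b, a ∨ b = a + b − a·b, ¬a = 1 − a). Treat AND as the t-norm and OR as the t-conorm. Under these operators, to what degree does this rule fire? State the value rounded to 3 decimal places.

0.695

firing strength: ideal=0.50, regular=0.39; OR[a + b − a·b] → w = 0.6950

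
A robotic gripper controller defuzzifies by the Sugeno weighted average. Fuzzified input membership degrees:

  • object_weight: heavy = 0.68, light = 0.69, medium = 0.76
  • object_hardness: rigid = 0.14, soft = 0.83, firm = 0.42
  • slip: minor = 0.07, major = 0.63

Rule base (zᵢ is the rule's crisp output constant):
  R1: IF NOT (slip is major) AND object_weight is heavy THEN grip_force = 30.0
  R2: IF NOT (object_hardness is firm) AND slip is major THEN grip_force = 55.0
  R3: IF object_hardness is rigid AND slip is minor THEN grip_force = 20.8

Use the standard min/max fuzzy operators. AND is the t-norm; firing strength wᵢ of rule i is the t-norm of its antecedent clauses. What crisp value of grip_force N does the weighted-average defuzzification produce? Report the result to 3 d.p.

R1 (z=30.0): ¬major=1−0.63=0.37, heavy=0.68; AND[min(a, b)] → w = 0.37
R2 (z=55.0): ¬firm=1−0.42=0.58, major=0.63; AND[min(a, b)] → w = 0.58
R3 (z=20.8): rigid=0.14, minor=0.07; AND[min(a, b)] → w = 0.07
Weighted average = (0.37·30.0 + 0.58·55.0 + 0.07·20.8) / (0.37 + 0.58 + 0.07)
  = 44.4560 / 1.0200 = 43.584

43.584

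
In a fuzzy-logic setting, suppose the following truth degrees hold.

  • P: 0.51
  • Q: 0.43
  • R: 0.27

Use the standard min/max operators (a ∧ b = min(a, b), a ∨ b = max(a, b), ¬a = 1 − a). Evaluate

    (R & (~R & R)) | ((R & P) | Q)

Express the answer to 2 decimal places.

0.43

~R = 1 − 0.27 = 0.73
~R & R = min(a, b) on (0.73, 0.27) = 0.27
R & (~R & R) = min(a, b) on (0.27, 0.27) = 0.27
R & P = min(a, b) on (0.27, 0.51) = 0.27
(R & P) | Q = max(a, b) on (0.27, 0.43) = 0.43
(R & (~R & R)) | ((R & P) | Q) = max(a, b) on (0.27, 0.43) = 0.43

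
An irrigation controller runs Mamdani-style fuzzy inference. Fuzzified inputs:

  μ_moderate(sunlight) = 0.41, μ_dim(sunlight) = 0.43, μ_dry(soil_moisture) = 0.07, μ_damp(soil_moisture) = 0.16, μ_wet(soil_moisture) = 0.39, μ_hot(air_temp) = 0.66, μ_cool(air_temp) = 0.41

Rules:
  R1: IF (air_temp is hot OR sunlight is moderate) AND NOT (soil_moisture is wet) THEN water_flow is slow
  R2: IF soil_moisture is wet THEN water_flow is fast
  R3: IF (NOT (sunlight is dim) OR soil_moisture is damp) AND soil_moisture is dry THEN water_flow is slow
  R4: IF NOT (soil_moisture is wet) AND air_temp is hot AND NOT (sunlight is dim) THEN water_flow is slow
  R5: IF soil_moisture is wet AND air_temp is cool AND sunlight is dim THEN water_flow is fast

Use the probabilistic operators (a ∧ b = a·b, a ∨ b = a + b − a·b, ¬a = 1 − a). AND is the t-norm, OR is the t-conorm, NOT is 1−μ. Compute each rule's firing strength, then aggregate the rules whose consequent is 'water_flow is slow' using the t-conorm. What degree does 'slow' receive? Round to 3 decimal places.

R1: (hot=0.66 OR moderate=0.41) = 0.7994; AND[a·b] with ¬wet=1−0.39=0.61 → w = 0.4876
R2: wet=0.39 → w = 0.3900
R3: (¬dim=1−0.43=0.57 OR damp=0.16) = 0.6388; AND[a·b] with dry=0.07 → w = 0.0447
R4: ¬wet=1−0.39=0.61, hot=0.66, ¬dim=1−0.43=0.57; AND[a·b] → w = 0.2295
R5: wet=0.39, cool=0.41, dim=0.43; AND[a·b] → w = 0.0688
Rules with consequent 'slow': {R1, R3, R4} → strengths 0.4876, 0.0447, 0.2295
Aggregate via t-conorm [a + b − a·b]: 0.6229

0.623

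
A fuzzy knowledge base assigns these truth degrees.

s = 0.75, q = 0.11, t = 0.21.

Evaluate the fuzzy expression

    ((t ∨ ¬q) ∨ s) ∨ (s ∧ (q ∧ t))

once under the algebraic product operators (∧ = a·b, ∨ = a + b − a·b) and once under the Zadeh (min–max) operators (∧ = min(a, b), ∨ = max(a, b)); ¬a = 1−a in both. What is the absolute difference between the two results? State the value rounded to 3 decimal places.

0.089

Under algebraic product:
  ¬q = 1 − 0.1100 = 0.8900
  t ∨ ¬q = a + b − a·b on (0.2100, 0.8900) = 0.9131
  (t ∨ ¬q) ∨ s = a + b − a·b on (0.9131, 0.7500) = 0.9783
  q ∧ t = a·b on (0.1100, 0.2100) = 0.0231
  s ∧ (q ∧ t) = a·b on (0.7500, 0.0231) = 0.0173
  ((t ∨ ¬q) ∨ s) ∨ (s ∧ (q ∧ t)) = a + b − a·b on (0.9783, 0.0173) = 0.9787
  → value = 0.9787
Under Zadeh (min–max):
  ¬q = 1 − 0.11 = 0.89
  t ∨ ¬q = max(a, b) on (0.21, 0.89) = 0.89
  (t ∨ ¬q) ∨ s = max(a, b) on (0.89, 0.75) = 0.89
  q ∧ t = min(a, b) on (0.11, 0.21) = 0.11
  s ∧ (q ∧ t) = min(a, b) on (0.75, 0.11) = 0.11
  ((t ∨ ¬q) ∨ s) ∨ (s ∧ (q ∧ t)) = max(a, b) on (0.89, 0.11) = 0.89
  → value = 0.8900
|0.9787 − 0.8900| = 0.089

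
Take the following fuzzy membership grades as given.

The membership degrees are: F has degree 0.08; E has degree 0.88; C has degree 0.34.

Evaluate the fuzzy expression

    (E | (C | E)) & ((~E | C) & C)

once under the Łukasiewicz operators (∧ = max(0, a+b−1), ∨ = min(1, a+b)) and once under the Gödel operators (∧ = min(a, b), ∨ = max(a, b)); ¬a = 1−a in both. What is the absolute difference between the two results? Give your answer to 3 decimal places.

0.340

Under Łukasiewicz:
  C | E = min(1, a+b) on (0.34, 0.88) = 1.00
  E | (C | E) = min(1, a+b) on (0.88, 1.00) = 1.00
  ~E = 1 − 0.88 = 0.12
  ~E | C = min(1, a+b) on (0.12, 0.34) = 0.46
  (~E | C) & C = max(0, a+b−1) on (0.46, 0.34) = 0.00
  (E | (C | E)) & ((~E | C) & C) = max(0, a+b−1) on (1.00, 0.00) = 0.00
  → value = 0.0000
Under Gödel:
  C | E = max(a, b) on (0.34, 0.88) = 0.88
  E | (C | E) = max(a, b) on (0.88, 0.88) = 0.88
  ~E = 1 − 0.88 = 0.12
  ~E | C = max(a, b) on (0.12, 0.34) = 0.34
  (~E | C) & C = min(a, b) on (0.34, 0.34) = 0.34
  (E | (C | E)) & ((~E | C) & C) = min(a, b) on (0.88, 0.34) = 0.34
  → value = 0.3400
|0.0000 − 0.3400| = 0.340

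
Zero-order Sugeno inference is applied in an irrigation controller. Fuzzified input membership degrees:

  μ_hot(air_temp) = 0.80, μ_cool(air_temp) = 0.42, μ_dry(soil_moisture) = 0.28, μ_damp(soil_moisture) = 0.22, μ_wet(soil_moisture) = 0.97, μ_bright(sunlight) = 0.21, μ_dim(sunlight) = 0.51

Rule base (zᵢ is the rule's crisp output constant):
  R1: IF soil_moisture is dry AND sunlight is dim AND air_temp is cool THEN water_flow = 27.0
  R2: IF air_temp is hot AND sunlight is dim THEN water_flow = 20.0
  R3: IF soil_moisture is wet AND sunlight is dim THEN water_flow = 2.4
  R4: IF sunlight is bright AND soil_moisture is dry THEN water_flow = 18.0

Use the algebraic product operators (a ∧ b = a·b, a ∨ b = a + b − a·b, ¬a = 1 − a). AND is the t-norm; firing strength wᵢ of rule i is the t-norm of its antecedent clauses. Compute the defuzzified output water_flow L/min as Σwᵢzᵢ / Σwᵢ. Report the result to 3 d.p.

11.772

R1 (z=27.0): dry=0.28, dim=0.51, cool=0.42; AND[a·b] → w = 0.0600
R2 (z=20.0): hot=0.80, dim=0.51; AND[a·b] → w = 0.4080
R3 (z=2.4): wet=0.97, dim=0.51; AND[a·b] → w = 0.4947
R4 (z=18.0): bright=0.21, dry=0.28; AND[a·b] → w = 0.0588
Weighted average = (0.0600·27.0 + 0.4080·20.0 + 0.4947·2.4 + 0.0588·18.0) / (0.0600 + 0.4080 + 0.4947 + 0.0588)
  = 12.0250 / 1.0215 = 11.772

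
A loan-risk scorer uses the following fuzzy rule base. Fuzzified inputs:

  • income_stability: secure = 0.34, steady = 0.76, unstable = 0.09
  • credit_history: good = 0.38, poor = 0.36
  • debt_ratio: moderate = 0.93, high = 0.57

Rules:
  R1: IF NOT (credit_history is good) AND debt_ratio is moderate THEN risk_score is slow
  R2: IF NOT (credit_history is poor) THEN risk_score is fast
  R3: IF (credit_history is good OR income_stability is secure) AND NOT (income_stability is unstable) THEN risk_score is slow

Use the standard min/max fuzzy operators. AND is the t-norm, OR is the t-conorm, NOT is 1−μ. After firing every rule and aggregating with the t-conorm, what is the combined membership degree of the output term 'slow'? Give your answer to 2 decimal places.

R1: ¬good=1−0.38=0.62, moderate=0.93; AND[min(a, b)] → w = 0.62
R2: ¬poor=1−0.36=0.64 → w = 0.64
R3: (good=0.38 OR secure=0.34) = 0.38; AND[min(a, b)] with ¬unstable=1−0.09=0.91 → w = 0.38
Rules with consequent 'slow': {R1, R3} → strengths 0.62, 0.38
Aggregate via t-conorm [max(a, b)]: 0.62

0.62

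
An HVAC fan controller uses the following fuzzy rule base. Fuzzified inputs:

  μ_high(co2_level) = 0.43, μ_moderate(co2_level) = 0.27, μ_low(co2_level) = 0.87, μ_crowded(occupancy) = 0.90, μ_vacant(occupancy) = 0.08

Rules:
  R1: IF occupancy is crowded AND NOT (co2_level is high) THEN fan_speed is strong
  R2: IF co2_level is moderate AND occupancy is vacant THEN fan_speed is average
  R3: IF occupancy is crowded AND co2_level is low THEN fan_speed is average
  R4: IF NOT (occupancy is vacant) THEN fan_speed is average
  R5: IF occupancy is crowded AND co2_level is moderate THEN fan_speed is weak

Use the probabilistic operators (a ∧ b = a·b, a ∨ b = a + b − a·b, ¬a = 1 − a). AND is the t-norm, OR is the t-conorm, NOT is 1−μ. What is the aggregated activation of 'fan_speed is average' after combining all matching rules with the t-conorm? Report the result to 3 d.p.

0.983

R1: crowded=0.90, ¬high=1−0.43=0.57; AND[a·b] → w = 0.5130
R2: moderate=0.27, vacant=0.08; AND[a·b] → w = 0.0216
R3: crowded=0.90, low=0.87; AND[a·b] → w = 0.7830
R4: ¬vacant=1−0.08=0.92 → w = 0.9200
R5: crowded=0.90, moderate=0.27; AND[a·b] → w = 0.2430
Rules with consequent 'average': {R2, R3, R4} → strengths 0.0216, 0.7830, 0.9200
Aggregate via t-conorm [a + b − a·b]: 0.9830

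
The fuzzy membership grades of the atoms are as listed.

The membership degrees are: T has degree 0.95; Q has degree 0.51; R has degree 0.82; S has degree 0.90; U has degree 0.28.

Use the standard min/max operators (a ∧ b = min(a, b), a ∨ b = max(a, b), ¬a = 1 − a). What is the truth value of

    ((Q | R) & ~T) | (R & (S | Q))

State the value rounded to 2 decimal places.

Q | R = max(a, b) on (0.51, 0.82) = 0.82
~T = 1 − 0.95 = 0.05
(Q | R) & ~T = min(a, b) on (0.82, 0.05) = 0.05
S | Q = max(a, b) on (0.90, 0.51) = 0.90
R & (S | Q) = min(a, b) on (0.82, 0.90) = 0.82
((Q | R) & ~T) | (R & (S | Q)) = max(a, b) on (0.05, 0.82) = 0.82

0.82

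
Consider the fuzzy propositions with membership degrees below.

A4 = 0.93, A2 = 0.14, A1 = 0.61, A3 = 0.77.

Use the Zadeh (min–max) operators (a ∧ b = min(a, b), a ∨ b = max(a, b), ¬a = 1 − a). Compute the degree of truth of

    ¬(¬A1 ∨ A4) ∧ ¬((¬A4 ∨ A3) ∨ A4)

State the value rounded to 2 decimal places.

0.07

¬A1 = 1 − 0.61 = 0.39
¬A1 ∨ A4 = max(a, b) on (0.39, 0.93) = 0.93
¬(¬A1 ∨ A4) = 1 − 0.93 = 0.07
¬A4 = 1 − 0.93 = 0.07
¬A4 ∨ A3 = max(a, b) on (0.07, 0.77) = 0.77
(¬A4 ∨ A3) ∨ A4 = max(a, b) on (0.77, 0.93) = 0.93
¬((¬A4 ∨ A3) ∨ A4) = 1 − 0.93 = 0.07
¬(¬A1 ∨ A4) ∧ ¬((¬A4 ∨ A3) ∨ A4) = min(a, b) on (0.07, 0.07) = 0.07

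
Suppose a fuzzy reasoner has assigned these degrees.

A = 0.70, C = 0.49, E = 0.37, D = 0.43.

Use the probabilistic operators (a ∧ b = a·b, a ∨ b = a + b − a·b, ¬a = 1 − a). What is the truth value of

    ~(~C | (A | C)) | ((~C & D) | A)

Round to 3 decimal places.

~C = 1 − 0.4900 = 0.5100
A | C = a + b − a·b on (0.7000, 0.4900) = 0.8470
~C | (A | C) = a + b − a·b on (0.5100, 0.8470) = 0.9250
~(~C | (A | C)) = 1 − 0.9250 = 0.0750
~C = 1 − 0.4900 = 0.5100
~C & D = a·b on (0.5100, 0.4300) = 0.2193
(~C & D) | A = a + b − a·b on (0.2193, 0.7000) = 0.7658
~(~C | (A | C)) | ((~C & D) | A) = a + b − a·b on (0.0750, 0.7658) = 0.7833

0.783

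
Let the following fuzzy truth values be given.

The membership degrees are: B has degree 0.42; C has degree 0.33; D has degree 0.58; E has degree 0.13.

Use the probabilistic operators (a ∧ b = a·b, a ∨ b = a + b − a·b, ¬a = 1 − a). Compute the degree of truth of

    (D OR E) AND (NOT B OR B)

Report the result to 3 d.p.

D OR E = a + b − a·b on (0.5800, 0.1300) = 0.6346
NOT B = 1 − 0.4200 = 0.5800
NOT B OR B = a + b − a·b on (0.5800, 0.4200) = 0.7564
(D OR E) AND (NOT B OR B) = a·b on (0.6346, 0.7564) = 0.4800

0.480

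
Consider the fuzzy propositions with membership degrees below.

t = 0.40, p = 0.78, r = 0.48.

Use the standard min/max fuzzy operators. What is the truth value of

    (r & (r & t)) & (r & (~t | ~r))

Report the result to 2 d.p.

0.40

r & t = min(a, b) on (0.48, 0.40) = 0.40
r & (r & t) = min(a, b) on (0.48, 0.40) = 0.40
~t = 1 − 0.40 = 0.60
~r = 1 − 0.48 = 0.52
~t | ~r = max(a, b) on (0.60, 0.52) = 0.60
r & (~t | ~r) = min(a, b) on (0.48, 0.60) = 0.48
(r & (r & t)) & (r & (~t | ~r)) = min(a, b) on (0.40, 0.48) = 0.40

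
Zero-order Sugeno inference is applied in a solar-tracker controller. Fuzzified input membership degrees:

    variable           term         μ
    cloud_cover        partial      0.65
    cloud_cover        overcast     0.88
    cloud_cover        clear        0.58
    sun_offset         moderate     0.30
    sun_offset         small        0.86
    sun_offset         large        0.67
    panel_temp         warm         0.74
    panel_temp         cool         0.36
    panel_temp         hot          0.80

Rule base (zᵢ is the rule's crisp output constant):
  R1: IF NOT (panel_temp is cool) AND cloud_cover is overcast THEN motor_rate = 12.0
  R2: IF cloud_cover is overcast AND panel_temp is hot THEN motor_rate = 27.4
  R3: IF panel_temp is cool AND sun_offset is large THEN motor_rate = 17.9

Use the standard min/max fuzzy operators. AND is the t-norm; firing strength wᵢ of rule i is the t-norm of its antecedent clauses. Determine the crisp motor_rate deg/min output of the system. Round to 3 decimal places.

20.024

R1 (z=12.0): ¬cool=1−0.36=0.64, overcast=0.88; AND[min(a, b)] → w = 0.64
R2 (z=27.4): overcast=0.88, hot=0.80; AND[min(a, b)] → w = 0.80
R3 (z=17.9): cool=0.36, large=0.67; AND[min(a, b)] → w = 0.36
Weighted average = (0.64·12.0 + 0.80·27.4 + 0.36·17.9) / (0.64 + 0.80 + 0.36)
  = 36.0440 / 1.8000 = 20.024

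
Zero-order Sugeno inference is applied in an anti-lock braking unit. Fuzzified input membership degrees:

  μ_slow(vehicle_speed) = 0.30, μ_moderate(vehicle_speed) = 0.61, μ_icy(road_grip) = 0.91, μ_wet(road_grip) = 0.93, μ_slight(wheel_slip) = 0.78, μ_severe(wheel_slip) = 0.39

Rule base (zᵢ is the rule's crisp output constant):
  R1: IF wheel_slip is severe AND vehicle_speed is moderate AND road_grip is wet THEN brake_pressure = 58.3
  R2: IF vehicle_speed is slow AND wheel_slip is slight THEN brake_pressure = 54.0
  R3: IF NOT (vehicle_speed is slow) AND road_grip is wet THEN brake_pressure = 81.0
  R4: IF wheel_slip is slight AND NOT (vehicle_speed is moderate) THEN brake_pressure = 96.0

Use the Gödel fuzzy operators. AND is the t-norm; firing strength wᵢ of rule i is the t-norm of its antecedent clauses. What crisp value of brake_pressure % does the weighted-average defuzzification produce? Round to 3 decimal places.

R1 (z=58.3): severe=0.39, moderate=0.61, wet=0.93; AND[min(a, b)] → w = 0.39
R2 (z=54.0): slow=0.30, slight=0.78; AND[min(a, b)] → w = 0.30
R3 (z=81.0): ¬slow=1−0.30=0.70, wet=0.93; AND[min(a, b)] → w = 0.70
R4 (z=96.0): slight=0.78, ¬moderate=1−0.61=0.39; AND[min(a, b)] → w = 0.39
Weighted average = (0.39·58.3 + 0.30·54.0 + 0.70·81.0 + 0.39·96.0) / (0.39 + 0.30 + 0.70 + 0.39)
  = 133.0770 / 1.7800 = 74.762

74.762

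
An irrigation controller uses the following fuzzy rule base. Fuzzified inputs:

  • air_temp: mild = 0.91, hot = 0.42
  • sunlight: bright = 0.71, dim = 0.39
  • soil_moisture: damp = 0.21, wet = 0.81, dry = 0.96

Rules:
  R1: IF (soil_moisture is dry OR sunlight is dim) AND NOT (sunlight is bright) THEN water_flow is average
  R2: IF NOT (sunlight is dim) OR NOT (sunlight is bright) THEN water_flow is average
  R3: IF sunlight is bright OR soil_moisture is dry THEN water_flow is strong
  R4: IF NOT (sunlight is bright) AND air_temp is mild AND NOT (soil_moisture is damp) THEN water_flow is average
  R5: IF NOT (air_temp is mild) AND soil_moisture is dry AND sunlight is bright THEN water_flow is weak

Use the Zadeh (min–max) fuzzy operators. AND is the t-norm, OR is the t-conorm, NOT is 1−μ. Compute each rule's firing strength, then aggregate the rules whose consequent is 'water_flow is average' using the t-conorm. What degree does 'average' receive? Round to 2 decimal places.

R1: (dry=0.96 OR dim=0.39) = 0.96; AND[min(a, b)] with ¬bright=1−0.71=0.29 → w = 0.29
R2: ¬dim=1−0.39=0.61, ¬bright=1−0.71=0.29; OR[max(a, b)] → w = 0.61
R3: bright=0.71, dry=0.96; OR[max(a, b)] → w = 0.96
R4: ¬bright=1−0.71=0.29, mild=0.91, ¬damp=1−0.21=0.79; AND[min(a, b)] → w = 0.29
R5: ¬mild=1−0.91=0.09, dry=0.96, bright=0.71; AND[min(a, b)] → w = 0.09
Rules with consequent 'average': {R1, R2, R4} → strengths 0.29, 0.61, 0.29
Aggregate via t-conorm [max(a, b)]: 0.61

0.61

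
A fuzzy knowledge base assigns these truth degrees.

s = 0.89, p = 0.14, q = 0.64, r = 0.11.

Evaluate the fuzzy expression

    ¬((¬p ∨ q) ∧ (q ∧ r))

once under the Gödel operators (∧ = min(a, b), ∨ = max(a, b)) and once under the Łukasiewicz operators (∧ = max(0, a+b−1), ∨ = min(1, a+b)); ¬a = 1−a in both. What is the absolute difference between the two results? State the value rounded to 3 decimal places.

0.110

Under Gödel:
  ¬p = 1 − 0.14 = 0.86
  ¬p ∨ q = max(a, b) on (0.86, 0.64) = 0.86
  q ∧ r = min(a, b) on (0.64, 0.11) = 0.11
  (¬p ∨ q) ∧ (q ∧ r) = min(a, b) on (0.86, 0.11) = 0.11
  ¬((¬p ∨ q) ∧ (q ∧ r)) = 1 − 0.11 = 0.89
  → value = 0.8900
Under Łukasiewicz:
  ¬p = 1 − 0.14 = 0.86
  ¬p ∨ q = min(1, a+b) on (0.86, 0.64) = 1.00
  q ∧ r = max(0, a+b−1) on (0.64, 0.11) = 0.00
  (¬p ∨ q) ∧ (q ∧ r) = max(0, a+b−1) on (1.00, 0.00) = 0.00
  ¬((¬p ∨ q) ∧ (q ∧ r)) = 1 − 0.00 = 1.00
  → value = 1.0000
|0.8900 − 1.0000| = 0.110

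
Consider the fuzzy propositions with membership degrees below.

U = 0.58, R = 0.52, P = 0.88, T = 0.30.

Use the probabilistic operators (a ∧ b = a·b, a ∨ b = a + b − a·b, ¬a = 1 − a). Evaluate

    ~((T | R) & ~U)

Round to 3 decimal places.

T | R = a + b − a·b on (0.3000, 0.5200) = 0.6640
~U = 1 − 0.5800 = 0.4200
(T | R) & ~U = a·b on (0.6640, 0.4200) = 0.2789
~((T | R) & ~U) = 1 − 0.2789 = 0.7211

0.721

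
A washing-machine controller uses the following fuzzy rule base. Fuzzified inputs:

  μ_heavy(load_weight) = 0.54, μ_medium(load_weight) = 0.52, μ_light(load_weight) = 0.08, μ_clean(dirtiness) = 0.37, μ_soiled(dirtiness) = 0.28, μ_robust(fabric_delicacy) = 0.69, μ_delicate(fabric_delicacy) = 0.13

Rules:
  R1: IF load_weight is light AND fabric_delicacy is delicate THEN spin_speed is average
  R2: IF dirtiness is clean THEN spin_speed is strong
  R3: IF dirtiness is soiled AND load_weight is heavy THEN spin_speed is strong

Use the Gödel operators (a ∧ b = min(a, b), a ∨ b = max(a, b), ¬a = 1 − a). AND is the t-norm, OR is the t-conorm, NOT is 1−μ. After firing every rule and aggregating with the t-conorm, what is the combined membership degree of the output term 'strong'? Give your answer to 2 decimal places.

0.37

R1: light=0.08, delicate=0.13; AND[min(a, b)] → w = 0.08
R2: clean=0.37 → w = 0.37
R3: soiled=0.28, heavy=0.54; AND[min(a, b)] → w = 0.28
Rules with consequent 'strong': {R2, R3} → strengths 0.37, 0.28
Aggregate via t-conorm [max(a, b)]: 0.37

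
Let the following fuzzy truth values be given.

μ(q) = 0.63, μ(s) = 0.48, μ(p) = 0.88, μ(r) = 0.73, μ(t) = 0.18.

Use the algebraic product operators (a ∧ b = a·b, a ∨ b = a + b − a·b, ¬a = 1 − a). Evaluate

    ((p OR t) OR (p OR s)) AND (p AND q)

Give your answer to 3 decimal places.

p OR t = a + b − a·b on (0.8800, 0.1800) = 0.9016
p OR s = a + b − a·b on (0.8800, 0.4800) = 0.9376
(p OR t) OR (p OR s) = a + b − a·b on (0.9016, 0.9376) = 0.9939
p AND q = a·b on (0.8800, 0.6300) = 0.5544
((p OR t) OR (p OR s)) AND (p AND q) = a·b on (0.9939, 0.5544) = 0.5510

0.551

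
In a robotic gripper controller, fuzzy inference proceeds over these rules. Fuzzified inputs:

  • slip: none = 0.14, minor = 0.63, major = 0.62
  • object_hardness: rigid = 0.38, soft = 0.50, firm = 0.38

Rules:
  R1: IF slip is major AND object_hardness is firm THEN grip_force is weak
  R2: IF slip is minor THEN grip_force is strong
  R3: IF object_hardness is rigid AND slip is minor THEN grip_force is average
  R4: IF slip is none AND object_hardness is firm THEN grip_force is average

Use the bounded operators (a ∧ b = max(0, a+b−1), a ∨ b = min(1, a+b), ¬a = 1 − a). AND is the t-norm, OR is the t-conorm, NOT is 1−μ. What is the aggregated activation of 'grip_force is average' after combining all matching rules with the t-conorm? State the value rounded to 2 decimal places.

0.01

R1: major=0.62, firm=0.38; AND[max(0, a+b−1)] → w = 0.00
R2: minor=0.63 → w = 0.63
R3: rigid=0.38, minor=0.63; AND[max(0, a+b−1)] → w = 0.01
R4: none=0.14, firm=0.38; AND[max(0, a+b−1)] → w = 0.00
Rules with consequent 'average': {R3, R4} → strengths 0.01, 0.00
Aggregate via t-conorm [min(1, a+b)]: 0.01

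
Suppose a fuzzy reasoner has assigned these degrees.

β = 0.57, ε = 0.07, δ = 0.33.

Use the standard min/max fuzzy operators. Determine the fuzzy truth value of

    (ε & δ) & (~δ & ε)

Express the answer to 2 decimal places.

0.07

ε & δ = min(a, b) on (0.07, 0.33) = 0.07
~δ = 1 − 0.33 = 0.67
~δ & ε = min(a, b) on (0.67, 0.07) = 0.07
(ε & δ) & (~δ & ε) = min(a, b) on (0.07, 0.07) = 0.07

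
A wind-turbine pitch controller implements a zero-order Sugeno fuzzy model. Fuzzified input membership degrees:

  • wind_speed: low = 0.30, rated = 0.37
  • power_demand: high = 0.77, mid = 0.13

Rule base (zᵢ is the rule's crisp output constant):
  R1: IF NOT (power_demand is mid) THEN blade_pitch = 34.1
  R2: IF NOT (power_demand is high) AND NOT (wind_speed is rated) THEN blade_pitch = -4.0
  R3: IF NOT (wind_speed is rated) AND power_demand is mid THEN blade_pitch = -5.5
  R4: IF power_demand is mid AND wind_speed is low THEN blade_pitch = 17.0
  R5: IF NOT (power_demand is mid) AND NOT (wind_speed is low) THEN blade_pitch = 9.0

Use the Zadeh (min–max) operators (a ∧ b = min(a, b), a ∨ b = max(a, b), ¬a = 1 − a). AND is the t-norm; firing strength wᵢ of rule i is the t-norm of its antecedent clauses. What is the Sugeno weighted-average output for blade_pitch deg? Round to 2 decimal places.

R1 (z=34.1): ¬mid=1−0.13=0.87 → w = 0.87
R2 (z=-4.0): ¬high=1−0.77=0.23, ¬rated=1−0.37=0.63; AND[min(a, b)] → w = 0.23
R3 (z=-5.5): ¬rated=1−0.37=0.63, mid=0.13; AND[min(a, b)] → w = 0.13
R4 (z=17.0): mid=0.13, low=0.30; AND[min(a, b)] → w = 0.13
R5 (z=9.0): ¬mid=1−0.13=0.87, ¬low=1−0.30=0.70; AND[min(a, b)] → w = 0.70
Weighted average = (0.87·34.1 + 0.23·-4.0 + 0.13·-5.5 + 0.13·17.0 + 0.70·9.0) / (0.87 + 0.23 + 0.13 + 0.13 + 0.70)
  = 36.5420 / 2.0600 = 17.74

17.74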